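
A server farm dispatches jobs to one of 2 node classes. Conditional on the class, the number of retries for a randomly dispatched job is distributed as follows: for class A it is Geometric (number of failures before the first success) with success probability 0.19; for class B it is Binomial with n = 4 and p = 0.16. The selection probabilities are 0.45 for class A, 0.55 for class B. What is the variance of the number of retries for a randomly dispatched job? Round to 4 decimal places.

Per component, A: μ=4.26316, E[X²]=40.6122; B: μ=0.64, E[X²]=0.9472.
E[X] = 0.45·4.26316 + 0.55·0.64 = 2.27042.
E[X²] = 0.45·40.6122 + 0.55·0.9472 = 18.7964.
Var(X) = E[X²] − (E[X])² = 18.7964 − 5.15481 = 13.6416.

13.6416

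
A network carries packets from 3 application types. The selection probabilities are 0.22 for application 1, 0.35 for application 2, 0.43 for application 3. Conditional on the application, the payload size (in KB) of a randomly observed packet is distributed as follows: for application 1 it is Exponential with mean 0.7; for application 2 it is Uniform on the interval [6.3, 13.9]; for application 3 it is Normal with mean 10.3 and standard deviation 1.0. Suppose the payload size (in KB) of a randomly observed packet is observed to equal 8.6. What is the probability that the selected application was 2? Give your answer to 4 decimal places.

0.5324

Likelihoods f(8.6 | ·): 1: 6.59605e-06; 2: 0.131579; 3: 0.0940491.
Posterior ∝ prior × likelihood. Numerator for 2: 0.35·0.131579 = 0.0460526.
Normalizing constant: 0.22·6.59605e-06 + 0.35·0.131579 + 0.43·0.0940491 = 0.0864952.
P(2 | observation) = 0.0460526 / 0.0864952 = 0.53243.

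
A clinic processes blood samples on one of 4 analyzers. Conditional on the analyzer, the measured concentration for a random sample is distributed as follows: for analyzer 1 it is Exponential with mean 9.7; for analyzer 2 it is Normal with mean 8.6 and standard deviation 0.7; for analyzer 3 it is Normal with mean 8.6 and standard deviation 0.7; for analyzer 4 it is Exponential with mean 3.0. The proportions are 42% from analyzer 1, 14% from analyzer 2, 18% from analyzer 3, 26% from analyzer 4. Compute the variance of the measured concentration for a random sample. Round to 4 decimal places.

Per component, 1: μ=9.7, E[X²]=188.18; 2: μ=8.6, E[X²]=74.45; 3: μ=8.6, E[X²]=74.45; 4: μ=3, E[X²]=18.
E[X] = 0.42·9.7 + 0.14·8.6 + 0.18·8.6 + 0.26·3 = 7.606.
E[X²] = 0.42·188.18 + 0.14·74.45 + 0.18·74.45 + 0.26·18 = 107.54.
Var(X) = E[X²] − (E[X])² = 107.54 − 57.8512 = 49.6884.

49.6884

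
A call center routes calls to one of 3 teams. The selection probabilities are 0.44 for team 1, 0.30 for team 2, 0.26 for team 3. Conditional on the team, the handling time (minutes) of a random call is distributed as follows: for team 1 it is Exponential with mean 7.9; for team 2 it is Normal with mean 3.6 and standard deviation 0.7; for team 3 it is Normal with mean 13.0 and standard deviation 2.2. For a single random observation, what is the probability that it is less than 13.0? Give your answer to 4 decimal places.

Conditional on each team, P(X < 13.0): 1: 0.807097; 2: 1; 3: 0.5.
By total probability, P(X < 13.0) = 0.44·0.807097 + 0.3·1 + 0.26·0.5 = 0.785123.

0.7851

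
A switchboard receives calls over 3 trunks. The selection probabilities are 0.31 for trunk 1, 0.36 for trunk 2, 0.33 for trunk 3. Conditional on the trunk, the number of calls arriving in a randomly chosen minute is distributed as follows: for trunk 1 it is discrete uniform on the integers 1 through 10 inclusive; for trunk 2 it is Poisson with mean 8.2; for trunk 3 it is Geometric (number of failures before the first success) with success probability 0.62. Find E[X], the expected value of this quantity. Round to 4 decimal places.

Component means — 1: 5.5; 2: 8.2; 3: 0.612903.
E[X] = 0.31·5.5 + 0.36·8.2 + 0.33·0.612903 = 4.85926.

4.8593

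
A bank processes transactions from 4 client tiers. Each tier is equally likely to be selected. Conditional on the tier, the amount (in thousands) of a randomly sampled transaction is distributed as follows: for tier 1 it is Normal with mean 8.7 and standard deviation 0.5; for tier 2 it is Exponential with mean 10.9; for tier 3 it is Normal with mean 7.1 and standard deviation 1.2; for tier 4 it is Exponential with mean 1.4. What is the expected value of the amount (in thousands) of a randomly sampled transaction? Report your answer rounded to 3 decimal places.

7.025

Component means — 1: 8.7; 2: 10.9; 3: 7.1; 4: 1.4.
E[X] = 0.25·8.7 + 0.25·10.9 + 0.25·7.1 + 0.25·1.4 = 7.025.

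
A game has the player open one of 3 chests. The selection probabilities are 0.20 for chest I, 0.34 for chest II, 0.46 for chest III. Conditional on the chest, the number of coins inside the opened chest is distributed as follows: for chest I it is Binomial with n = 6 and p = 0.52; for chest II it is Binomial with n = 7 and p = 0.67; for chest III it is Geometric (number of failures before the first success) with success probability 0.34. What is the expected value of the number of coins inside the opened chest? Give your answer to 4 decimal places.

3.1115

Component means — I: 3.12; II: 4.69; III: 1.94118.
E[X] = 0.2·3.12 + 0.34·4.69 + 0.46·1.94118 = 3.11154.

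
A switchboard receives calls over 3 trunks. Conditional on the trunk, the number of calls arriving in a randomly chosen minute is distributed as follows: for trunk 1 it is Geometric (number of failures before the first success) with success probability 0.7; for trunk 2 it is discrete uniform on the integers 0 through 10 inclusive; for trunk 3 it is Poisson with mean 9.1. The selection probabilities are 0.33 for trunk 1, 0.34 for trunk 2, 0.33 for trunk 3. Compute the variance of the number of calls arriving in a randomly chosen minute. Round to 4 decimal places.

Per component, 1: μ=0.428571, E[X²]=0.795918; 2: μ=5, E[X²]=35; 3: μ=9.1, E[X²]=91.91.
E[X] = 0.33·0.428571 + 0.34·5 + 0.33·9.1 = 4.84443.
E[X²] = 0.33·0.795918 + 0.34·35 + 0.33·91.91 = 42.493.
Var(X) = E[X²] − (E[X])² = 42.493 − 23.4685 = 19.0245.

19.0245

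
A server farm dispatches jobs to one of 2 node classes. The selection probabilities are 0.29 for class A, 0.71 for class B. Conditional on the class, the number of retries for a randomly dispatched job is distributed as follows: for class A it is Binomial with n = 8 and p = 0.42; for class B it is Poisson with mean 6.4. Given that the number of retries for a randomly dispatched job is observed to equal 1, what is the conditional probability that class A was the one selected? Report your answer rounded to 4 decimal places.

0.7402

Likelihoods P(X=1 | ·): A: 0.0741883; B: 0.010634.
Posterior ∝ prior × likelihood. Numerator for A: 0.29·0.0741883 = 0.0215146.
Normalizing constant: 0.29·0.0741883 + 0.71·0.010634 = 0.0290647.
P(A | observation) = 0.0215146 / 0.0290647 = 0.740231.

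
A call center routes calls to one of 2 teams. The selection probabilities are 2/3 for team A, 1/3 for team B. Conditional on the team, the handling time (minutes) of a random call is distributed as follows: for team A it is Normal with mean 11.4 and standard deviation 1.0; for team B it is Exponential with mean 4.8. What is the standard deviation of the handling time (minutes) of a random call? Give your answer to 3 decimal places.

Per component, A: μ=11.4, E[X²]=130.96; B: μ=4.8, E[X²]=46.08.
E[X] = 0.666667·11.4 + 0.333333·4.8 = 9.2.
E[X²] = 0.666667·130.96 + 0.333333·46.08 = 102.667.
Var(X) = E[X²] − (E[X])² = 102.667 − 84.64 = 18.0267.
SD(X) = √18.0267 = 4.24578.

4.246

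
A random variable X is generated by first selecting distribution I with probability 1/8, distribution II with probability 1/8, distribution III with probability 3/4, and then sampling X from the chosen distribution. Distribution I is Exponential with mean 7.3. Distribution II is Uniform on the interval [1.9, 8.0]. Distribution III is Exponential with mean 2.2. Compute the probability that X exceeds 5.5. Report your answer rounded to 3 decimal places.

0.172

Conditional on each component, P(X > 5.5): I: 0.470752; II: 0.409836; III: 0.082085.
By total probability, P(X > 5.5) = 0.125·0.470752 + 0.125·0.409836 + 0.75·0.082085 = 0.171637.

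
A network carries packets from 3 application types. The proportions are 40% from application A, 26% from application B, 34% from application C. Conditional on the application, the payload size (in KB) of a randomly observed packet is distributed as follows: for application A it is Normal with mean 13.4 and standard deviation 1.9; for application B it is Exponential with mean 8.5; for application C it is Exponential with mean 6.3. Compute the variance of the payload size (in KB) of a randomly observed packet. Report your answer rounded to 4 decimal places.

Per component, A: μ=13.4, E[X²]=183.17; B: μ=8.5, E[X²]=144.5; C: μ=6.3, E[X²]=79.38.
E[X] = 0.4·13.4 + 0.26·8.5 + 0.34·6.3 = 9.712.
E[X²] = 0.4·183.17 + 0.26·144.5 + 0.34·79.38 = 137.827.
Var(X) = E[X²] − (E[X])² = 137.827 − 94.3229 = 43.5043.

43.5043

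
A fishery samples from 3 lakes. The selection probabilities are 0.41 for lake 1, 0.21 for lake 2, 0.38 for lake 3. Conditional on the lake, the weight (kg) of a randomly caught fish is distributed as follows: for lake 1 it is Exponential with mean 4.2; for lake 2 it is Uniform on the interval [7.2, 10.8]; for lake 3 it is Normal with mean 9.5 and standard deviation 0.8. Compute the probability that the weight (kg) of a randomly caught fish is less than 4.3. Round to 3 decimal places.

Conditional on each lake, P(X < 4.3): 1: 0.640776; 2: 0; 3: 4.016e-11.
By total probability, P(X < 4.3) = 0.41·0.640776 + 0.21·0 + 0.38·4.016e-11 = 0.262718.

0.263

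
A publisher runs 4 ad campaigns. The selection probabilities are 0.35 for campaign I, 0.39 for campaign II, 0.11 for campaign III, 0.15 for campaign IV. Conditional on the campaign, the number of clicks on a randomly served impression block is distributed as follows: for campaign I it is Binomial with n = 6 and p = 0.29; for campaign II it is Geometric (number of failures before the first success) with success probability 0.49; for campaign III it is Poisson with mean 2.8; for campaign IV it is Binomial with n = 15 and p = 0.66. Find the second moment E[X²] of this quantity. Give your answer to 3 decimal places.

For each component E[X²] = Var + (mean)², giving I: 4.263; II: 3.20741; III: 10.64; IV: 101.376.
Overall E[X²] = 0.35·4.263 + 0.39·3.20741 + 0.11·10.64 + 0.15·101.376 = 19.1197.

19.120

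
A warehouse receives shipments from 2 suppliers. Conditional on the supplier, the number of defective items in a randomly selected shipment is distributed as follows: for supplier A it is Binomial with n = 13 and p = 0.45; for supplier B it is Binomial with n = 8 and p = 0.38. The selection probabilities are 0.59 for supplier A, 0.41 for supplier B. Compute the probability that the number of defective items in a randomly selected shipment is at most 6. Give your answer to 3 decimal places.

Conditional on each supplier, P(X ≤ 6): A: 0.643742; B: 0.99389.
By total probability, P(X ≤ 6) = 0.59·0.643742 + 0.41·0.99389 = 0.787303.

0.787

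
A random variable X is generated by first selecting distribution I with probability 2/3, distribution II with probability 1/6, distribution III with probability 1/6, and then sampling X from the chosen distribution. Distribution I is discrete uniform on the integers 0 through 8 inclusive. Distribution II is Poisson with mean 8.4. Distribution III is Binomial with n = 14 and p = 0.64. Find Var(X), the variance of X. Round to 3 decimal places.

11.275

Per component, I: μ=4, E[X²]=22.6667; II: μ=8.4, E[X²]=78.96; III: μ=8.96, E[X²]=83.5072.
E[X] = 0.666667·4 + 0.166667·8.4 + 0.166667·8.96 = 5.56.
E[X²] = 0.666667·22.6667 + 0.166667·78.96 + 0.166667·83.5072 = 42.189.
Var(X) = E[X²] − (E[X])² = 42.189 − 30.9136 = 11.2754.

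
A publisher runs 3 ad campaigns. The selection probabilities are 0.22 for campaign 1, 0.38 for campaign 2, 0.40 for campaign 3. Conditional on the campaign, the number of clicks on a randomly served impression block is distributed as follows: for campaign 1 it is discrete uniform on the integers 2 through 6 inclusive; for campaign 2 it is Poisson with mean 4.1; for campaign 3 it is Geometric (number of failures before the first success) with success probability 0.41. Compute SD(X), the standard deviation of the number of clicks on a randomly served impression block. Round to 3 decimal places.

Per component, 1: μ=4, E[X²]=18; 2: μ=4.1, E[X²]=20.91; 3: μ=1.43902, E[X²]=5.58061.
E[X] = 0.22·4 + 0.38·4.1 + 0.4·1.43902 = 3.01361.
E[X²] = 0.22·18 + 0.38·20.91 + 0.4·5.58061 = 14.138.
Var(X) = E[X²] − (E[X])² = 14.138 − 9.08184 = 5.0562.
SD(X) = √5.0562 = 2.2486.

2.249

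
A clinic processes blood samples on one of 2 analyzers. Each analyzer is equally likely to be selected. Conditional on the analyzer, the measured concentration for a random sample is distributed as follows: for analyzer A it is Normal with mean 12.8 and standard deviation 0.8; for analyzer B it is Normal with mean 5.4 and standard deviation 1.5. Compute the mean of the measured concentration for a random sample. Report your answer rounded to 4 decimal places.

Component means — A: 12.8; B: 5.4.
E[X] = 0.5·12.8 + 0.5·5.4 = 9.1.

9.1000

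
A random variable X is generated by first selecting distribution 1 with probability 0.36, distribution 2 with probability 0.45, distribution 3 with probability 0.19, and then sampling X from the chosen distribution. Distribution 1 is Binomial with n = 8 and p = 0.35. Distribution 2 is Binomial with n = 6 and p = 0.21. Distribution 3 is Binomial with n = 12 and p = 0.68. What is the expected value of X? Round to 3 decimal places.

Component means — 1: 2.8; 2: 1.26; 3: 8.16.
E[X] = 0.36·2.8 + 0.45·1.26 + 0.19·8.16 = 3.1254.

3.125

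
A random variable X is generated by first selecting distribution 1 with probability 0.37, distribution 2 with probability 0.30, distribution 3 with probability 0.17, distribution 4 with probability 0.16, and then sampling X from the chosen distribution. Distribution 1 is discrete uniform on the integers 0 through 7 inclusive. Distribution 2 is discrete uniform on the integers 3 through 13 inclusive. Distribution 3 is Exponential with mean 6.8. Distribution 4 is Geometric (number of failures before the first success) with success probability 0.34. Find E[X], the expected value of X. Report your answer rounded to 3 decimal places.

Component means — 1: 3.5; 2: 8; 3: 6.8; 4: 1.94118.
E[X] = 0.37·3.5 + 0.3·8 + 0.17·6.8 + 0.16·1.94118 = 5.16159.

5.162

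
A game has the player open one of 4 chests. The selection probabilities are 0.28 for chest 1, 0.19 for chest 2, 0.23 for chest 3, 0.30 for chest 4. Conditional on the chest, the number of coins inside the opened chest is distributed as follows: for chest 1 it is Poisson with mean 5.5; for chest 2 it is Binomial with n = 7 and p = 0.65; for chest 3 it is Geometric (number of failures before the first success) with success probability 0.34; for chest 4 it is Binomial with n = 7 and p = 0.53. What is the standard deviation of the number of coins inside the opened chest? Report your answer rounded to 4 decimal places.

Per component, 1: μ=5.5, E[X²]=35.75; 2: μ=4.55, E[X²]=22.295; 3: μ=1.94118, E[X²]=9.47751; 4: μ=3.71, E[X²]=15.5078.
E[X] = 0.28·5.5 + 0.19·4.55 + 0.23·1.94118 + 0.3·3.71 = 3.96397.
E[X²] = 0.28·35.75 + 0.19·22.295 + 0.23·9.47751 + 0.3·15.5078 = 21.0782.
Var(X) = E[X²] − (E[X])² = 21.0782 − 15.7131 = 5.36515.
SD(X) = √5.36515 = 2.31628.

2.3163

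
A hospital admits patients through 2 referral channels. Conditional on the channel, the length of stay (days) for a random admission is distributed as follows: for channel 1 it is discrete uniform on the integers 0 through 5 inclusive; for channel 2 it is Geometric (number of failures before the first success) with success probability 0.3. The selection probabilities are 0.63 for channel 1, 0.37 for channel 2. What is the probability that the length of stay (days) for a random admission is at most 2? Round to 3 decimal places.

Conditional on each channel, P(X ≤ 2): 1: 0.5; 2: 0.657.
By total probability, P(X ≤ 2) = 0.63·0.5 + 0.37·0.657 = 0.55809.

0.558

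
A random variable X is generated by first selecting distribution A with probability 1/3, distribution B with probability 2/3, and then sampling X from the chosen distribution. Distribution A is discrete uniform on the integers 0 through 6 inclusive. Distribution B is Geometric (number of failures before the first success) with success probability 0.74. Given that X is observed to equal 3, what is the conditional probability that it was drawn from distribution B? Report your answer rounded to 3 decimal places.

Likelihoods P(X=3 | ·): A: 0.142857; B: 0.0130062.
Posterior ∝ prior × likelihood. Numerator for B: 0.666667·0.0130062 = 0.00867083.
Normalizing constant: 0.333333·0.142857 + 0.666667·0.0130062 = 0.0562899.
P(B | observation) = 0.00867083 / 0.0562899 = 0.154039.

0.154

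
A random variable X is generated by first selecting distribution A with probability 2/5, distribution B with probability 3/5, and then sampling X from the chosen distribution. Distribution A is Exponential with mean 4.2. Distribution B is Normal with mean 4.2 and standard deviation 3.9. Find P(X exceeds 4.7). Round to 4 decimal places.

Conditional on each component, P(X > 4.7): A: 0.326591; B: 0.448993.
By total probability, P(X > 4.7) = 0.4·0.326591 + 0.6·0.448993 = 0.400032.

0.4000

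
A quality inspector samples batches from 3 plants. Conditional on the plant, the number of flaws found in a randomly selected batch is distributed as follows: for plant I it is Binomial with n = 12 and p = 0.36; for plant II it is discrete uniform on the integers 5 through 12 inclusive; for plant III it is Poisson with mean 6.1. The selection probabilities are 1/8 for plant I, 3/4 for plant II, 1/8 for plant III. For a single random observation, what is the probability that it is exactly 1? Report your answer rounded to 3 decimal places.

Conditional on each plant, P(X = 1): I: 0.031876; II: 0; III: 0.0136815.
By total probability, P(X = 1) = 0.125·0.031876 + 0.75·0 + 0.125·0.0136815 = 0.00569468.

0.006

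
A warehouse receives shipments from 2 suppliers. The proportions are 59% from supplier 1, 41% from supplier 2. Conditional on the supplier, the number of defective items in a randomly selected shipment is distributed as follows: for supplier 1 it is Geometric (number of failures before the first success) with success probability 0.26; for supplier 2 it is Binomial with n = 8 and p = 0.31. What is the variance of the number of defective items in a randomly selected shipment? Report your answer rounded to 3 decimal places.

7.193

Per component, 1: μ=2.84615, E[X²]=19.0473; 2: μ=2.48, E[X²]=7.8616.
E[X] = 0.59·2.84615 + 0.41·2.48 = 2.69603.
E[X²] = 0.59·19.0473 + 0.41·7.8616 = 14.4612.
Var(X) = E[X²] − (E[X])² = 14.4612 − 7.26858 = 7.1926.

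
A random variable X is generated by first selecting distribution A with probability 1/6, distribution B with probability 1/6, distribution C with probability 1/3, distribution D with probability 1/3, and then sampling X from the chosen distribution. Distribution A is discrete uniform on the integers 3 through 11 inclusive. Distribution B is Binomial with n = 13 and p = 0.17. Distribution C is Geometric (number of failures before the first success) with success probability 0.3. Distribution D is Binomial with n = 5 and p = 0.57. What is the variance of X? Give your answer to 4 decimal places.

Per component, A: μ=7, E[X²]=55.6667; B: μ=2.21, E[X²]=6.7184; C: μ=2.33333, E[X²]=13.2222; D: μ=2.85, E[X²]=9.348.
E[X] = 0.166667·7 + 0.166667·2.21 + 0.333333·2.33333 + 0.333333·2.85 = 3.26278.
E[X²] = 0.166667·55.6667 + 0.166667·6.7184 + 0.333333·13.2222 + 0.333333·9.348 = 17.9209.
Var(X) = E[X²] − (E[X])² = 17.9209 − 10.6457 = 7.2752.

7.2752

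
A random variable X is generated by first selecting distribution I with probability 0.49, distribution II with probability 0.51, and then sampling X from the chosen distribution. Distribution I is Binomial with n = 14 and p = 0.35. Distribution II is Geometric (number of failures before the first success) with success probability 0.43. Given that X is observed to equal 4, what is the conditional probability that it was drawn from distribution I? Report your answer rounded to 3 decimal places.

Likelihoods P(X=4 | ·): I: 0.202227; II: 0.0453908.
Posterior ∝ prior × likelihood. Numerator for I: 0.49·0.202227 = 0.0990914.
Normalizing constant: 0.49·0.202227 + 0.51·0.0453908 = 0.122241.
P(I | observation) = 0.0990914 / 0.122241 = 0.810625.

0.811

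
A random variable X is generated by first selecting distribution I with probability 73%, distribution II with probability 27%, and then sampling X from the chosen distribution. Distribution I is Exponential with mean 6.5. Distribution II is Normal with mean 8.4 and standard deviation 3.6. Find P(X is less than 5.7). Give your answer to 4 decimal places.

Conditional on each component, P(X < 5.7): I: 0.583939; II: 0.226627.
By total probability, P(X < 5.7) = 0.73·0.583939 + 0.27·0.226627 = 0.487465.

0.4875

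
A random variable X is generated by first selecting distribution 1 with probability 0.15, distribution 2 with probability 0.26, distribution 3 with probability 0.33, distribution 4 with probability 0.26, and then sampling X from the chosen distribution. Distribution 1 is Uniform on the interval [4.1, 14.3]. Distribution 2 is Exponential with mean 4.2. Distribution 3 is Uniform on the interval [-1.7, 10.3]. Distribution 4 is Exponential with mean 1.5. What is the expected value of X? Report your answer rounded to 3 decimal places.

4.281

Component means — 1: 9.2; 2: 4.2; 3: 4.3; 4: 1.5.
E[X] = 0.15·9.2 + 0.26·4.2 + 0.33·4.3 + 0.26·1.5 = 4.281.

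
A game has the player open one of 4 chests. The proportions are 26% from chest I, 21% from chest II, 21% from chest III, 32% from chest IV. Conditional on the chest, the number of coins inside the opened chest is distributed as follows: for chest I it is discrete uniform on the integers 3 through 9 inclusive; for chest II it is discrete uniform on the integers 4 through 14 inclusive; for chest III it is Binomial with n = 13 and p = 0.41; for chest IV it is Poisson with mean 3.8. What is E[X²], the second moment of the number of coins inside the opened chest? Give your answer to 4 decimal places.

41.9731

For each component E[X²] = Var + (mean)², giving I: 40; II: 91; III: 31.5536; IV: 18.24.
Overall E[X²] = 0.26·40 + 0.21·91 + 0.21·31.5536 + 0.32·18.24 = 41.9731.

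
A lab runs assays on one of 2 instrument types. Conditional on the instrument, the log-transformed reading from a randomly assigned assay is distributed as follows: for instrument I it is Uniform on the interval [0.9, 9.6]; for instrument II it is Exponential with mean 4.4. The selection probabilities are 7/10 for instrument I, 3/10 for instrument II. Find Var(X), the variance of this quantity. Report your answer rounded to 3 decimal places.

Per component, I: μ=5.25, E[X²]=33.87; II: μ=4.4, E[X²]=38.72.
E[X] = 0.7·5.25 + 0.3·4.4 = 4.995.
E[X²] = 0.7·33.87 + 0.3·38.72 = 35.325.
Var(X) = E[X²] − (E[X])² = 35.325 − 24.95 = 10.375.

10.375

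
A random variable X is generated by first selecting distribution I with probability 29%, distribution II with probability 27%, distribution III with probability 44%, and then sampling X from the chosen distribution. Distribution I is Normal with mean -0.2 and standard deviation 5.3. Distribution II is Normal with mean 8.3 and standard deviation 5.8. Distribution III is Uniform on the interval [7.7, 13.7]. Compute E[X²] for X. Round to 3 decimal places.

87.536

For each component E[X²] = Var + (mean)², giving I: 28.13; II: 102.53; III: 117.49.
Overall E[X²] = 0.29·28.13 + 0.27·102.53 + 0.44·117.49 = 87.5364.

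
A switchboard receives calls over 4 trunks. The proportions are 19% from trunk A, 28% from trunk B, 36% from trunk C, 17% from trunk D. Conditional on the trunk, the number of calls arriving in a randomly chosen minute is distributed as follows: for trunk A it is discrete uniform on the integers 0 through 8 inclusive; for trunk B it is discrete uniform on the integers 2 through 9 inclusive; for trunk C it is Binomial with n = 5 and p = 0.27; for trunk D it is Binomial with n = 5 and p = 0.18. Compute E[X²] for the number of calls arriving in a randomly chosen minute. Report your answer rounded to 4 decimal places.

15.5207

For each component E[X²] = Var + (mean)², giving A: 22.6667; B: 35.5; C: 2.808; D: 1.548.
Overall E[X²] = 0.19·22.6667 + 0.28·35.5 + 0.36·2.808 + 0.17·1.548 = 15.5207.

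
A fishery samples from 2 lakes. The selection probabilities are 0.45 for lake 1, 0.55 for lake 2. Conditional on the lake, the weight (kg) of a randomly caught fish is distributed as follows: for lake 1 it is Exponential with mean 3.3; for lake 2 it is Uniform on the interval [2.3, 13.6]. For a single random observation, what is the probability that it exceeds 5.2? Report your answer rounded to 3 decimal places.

Conditional on each lake, P(X > 5.2): 1: 0.206851; 2: 0.743363.
By total probability, P(X > 5.2) = 0.45·0.206851 + 0.55·0.743363 = 0.501932.

0.502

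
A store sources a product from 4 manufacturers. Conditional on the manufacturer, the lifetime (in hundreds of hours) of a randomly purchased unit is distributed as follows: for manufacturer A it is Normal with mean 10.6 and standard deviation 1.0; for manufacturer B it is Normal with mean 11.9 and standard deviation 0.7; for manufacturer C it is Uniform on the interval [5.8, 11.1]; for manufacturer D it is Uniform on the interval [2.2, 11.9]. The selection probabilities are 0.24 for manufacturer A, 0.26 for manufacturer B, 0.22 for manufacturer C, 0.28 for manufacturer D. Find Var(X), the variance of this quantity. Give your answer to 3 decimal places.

6.788

Per component, A: μ=10.6, E[X²]=113.36; B: μ=11.9, E[X²]=142.1; C: μ=8.45, E[X²]=73.7433; D: μ=7.05, E[X²]=57.5433.
E[X] = 0.24·10.6 + 0.26·11.9 + 0.22·8.45 + 0.28·7.05 = 9.471.
E[X²] = 0.24·113.36 + 0.26·142.1 + 0.22·73.7433 + 0.28·57.5433 = 96.4881.
Var(X) = E[X²] − (E[X])² = 96.4881 − 89.6998 = 6.78823.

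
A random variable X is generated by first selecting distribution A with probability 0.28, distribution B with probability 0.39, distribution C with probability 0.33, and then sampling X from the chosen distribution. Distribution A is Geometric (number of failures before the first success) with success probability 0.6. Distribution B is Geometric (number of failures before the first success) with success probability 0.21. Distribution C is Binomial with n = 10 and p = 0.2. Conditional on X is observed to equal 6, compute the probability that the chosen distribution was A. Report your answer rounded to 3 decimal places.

Likelihoods P(X=6 | ·): A: 0.0024576; B: 0.0510484; C: 0.00550502.
Posterior ∝ prior × likelihood. Numerator for A: 0.28·0.0024576 = 0.000688128.
Normalizing constant: 0.28·0.0024576 + 0.39·0.0510484 + 0.33·0.00550502 = 0.0224136.
P(A | observation) = 0.000688128 / 0.0224136 = 0.0307013.

0.031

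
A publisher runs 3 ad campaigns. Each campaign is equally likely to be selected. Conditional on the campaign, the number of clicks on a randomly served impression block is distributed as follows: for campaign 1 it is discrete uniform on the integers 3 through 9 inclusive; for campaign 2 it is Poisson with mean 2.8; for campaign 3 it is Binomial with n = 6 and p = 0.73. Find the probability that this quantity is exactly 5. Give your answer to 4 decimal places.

Conditional on each campaign, P(X = 5): 1: 0.142857; 2: 0.0872136; 3: 0.335838.
By total probability, P(X = 5) = 0.333333·0.142857 + 0.333333·0.0872136 + 0.333333·0.335838 = 0.188636.

0.1886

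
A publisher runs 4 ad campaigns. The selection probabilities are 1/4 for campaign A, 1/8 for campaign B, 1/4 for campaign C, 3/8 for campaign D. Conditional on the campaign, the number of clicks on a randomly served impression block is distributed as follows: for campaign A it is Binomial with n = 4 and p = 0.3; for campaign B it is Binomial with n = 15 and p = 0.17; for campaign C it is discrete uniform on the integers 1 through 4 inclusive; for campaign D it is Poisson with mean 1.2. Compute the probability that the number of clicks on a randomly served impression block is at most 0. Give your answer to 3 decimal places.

Conditional on each campaign, P(X ≤ 0): A: 0.2401; B: 0.0611183; C: 0; D: 0.301194.
By total probability, P(X ≤ 0) = 0.25·0.2401 + 0.125·0.0611183 + 0.25·0 + 0.375·0.301194 = 0.180613.

0.181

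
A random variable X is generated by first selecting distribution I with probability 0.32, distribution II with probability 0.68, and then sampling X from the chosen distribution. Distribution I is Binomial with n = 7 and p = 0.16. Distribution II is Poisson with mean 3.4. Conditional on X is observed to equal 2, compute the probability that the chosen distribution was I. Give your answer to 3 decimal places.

Likelihoods P(X=2 | ·): I: 0.224831; II: 0.192898.
Posterior ∝ prior × likelihood. Numerator for I: 0.32·0.224831 = 0.0719458.
Normalizing constant: 0.32·0.224831 + 0.68·0.192898 = 0.203116.
P(I | observation) = 0.0719458 / 0.203116 = 0.35421.

0.354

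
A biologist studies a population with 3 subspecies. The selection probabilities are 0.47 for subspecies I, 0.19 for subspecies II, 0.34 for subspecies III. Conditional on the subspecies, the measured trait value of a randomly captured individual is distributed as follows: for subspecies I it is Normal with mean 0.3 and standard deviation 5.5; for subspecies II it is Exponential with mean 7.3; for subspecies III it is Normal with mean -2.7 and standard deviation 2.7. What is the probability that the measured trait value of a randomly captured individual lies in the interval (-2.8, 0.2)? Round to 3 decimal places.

0.229

Conditional on each subspecies, P(-2.8 < X < 0.2): I: 0.206246; II: 0.0270254; III: 0.373378.
By total probability, P(-2.8 < X < 0.2) = 0.47·0.206246 + 0.19·0.0270254 + 0.34·0.373378 = 0.229019.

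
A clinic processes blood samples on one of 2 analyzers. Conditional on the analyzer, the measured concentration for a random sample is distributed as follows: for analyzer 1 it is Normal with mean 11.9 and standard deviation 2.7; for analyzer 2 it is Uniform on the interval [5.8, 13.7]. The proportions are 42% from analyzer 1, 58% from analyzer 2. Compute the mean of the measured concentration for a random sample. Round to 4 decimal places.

10.6530

Component means — 1: 11.9; 2: 9.75.
E[X] = 0.42·11.9 + 0.58·9.75 = 10.653.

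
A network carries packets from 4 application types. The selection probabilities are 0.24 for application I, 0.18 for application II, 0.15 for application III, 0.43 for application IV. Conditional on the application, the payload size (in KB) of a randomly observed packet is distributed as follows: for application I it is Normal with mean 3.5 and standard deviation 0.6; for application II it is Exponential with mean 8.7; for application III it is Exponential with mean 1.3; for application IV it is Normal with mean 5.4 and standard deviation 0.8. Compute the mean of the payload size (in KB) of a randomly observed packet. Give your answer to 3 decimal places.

Component means — I: 3.5; II: 8.7; III: 1.3; IV: 5.4.
E[X] = 0.24·3.5 + 0.18·8.7 + 0.15·1.3 + 0.43·5.4 = 4.923.

4.923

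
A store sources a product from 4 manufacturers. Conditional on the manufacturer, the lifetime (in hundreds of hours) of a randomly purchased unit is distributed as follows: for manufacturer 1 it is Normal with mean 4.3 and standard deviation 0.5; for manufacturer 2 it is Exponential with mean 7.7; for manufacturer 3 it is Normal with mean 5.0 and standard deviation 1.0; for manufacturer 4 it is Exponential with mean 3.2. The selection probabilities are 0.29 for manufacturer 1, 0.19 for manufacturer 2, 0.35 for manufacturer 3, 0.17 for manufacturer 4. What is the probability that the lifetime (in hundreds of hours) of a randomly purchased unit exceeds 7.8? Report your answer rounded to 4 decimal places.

Conditional on each manufacturer, P(X > 7.8): 1: 1.27987e-12; 2: 0.363133; 3: 0.00255513; 4: 0.087379.
By total probability, P(X > 7.8) = 0.29·1.27987e-12 + 0.19·0.363133 + 0.35·0.00255513 + 0.17·0.087379 = 0.0847439.

0.0847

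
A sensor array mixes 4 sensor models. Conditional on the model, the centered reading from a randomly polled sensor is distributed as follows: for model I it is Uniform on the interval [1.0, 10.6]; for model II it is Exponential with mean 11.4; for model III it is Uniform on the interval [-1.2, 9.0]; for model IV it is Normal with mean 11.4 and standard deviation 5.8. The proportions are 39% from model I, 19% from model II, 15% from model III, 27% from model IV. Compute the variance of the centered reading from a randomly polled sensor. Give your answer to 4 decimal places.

Per component, I: μ=5.8, E[X²]=41.32; II: μ=11.4, E[X²]=259.92; III: μ=3.9, E[X²]=23.88; IV: μ=11.4, E[X²]=163.6.
E[X] = 0.39·5.8 + 0.19·11.4 + 0.15·3.9 + 0.27·11.4 = 8.091.
E[X²] = 0.39·41.32 + 0.19·259.92 + 0.15·23.88 + 0.27·163.6 = 113.254.
Var(X) = E[X²] − (E[X])² = 113.254 − 65.4643 = 47.7893.

47.7893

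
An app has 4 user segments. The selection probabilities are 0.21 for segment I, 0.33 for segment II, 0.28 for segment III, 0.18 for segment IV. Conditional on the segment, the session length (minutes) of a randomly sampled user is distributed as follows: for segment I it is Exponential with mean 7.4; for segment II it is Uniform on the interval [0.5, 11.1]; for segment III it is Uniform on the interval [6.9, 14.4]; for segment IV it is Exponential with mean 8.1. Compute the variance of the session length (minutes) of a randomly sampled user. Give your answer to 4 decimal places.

31.3442

Per component, I: μ=7.4, E[X²]=109.52; II: μ=5.8, E[X²]=43.0033; III: μ=10.65, E[X²]=118.11; IV: μ=8.1, E[X²]=131.22.
E[X] = 0.21·7.4 + 0.33·5.8 + 0.28·10.65 + 0.18·8.1 = 7.908.
E[X²] = 0.21·109.52 + 0.33·43.0033 + 0.28·118.11 + 0.18·131.22 = 93.8807.
Var(X) = E[X²] − (E[X])² = 93.8807 − 62.5365 = 31.3442.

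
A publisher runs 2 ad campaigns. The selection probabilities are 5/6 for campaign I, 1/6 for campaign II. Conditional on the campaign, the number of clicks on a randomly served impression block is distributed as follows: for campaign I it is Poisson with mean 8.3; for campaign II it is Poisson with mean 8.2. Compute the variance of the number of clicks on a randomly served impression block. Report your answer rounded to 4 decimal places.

8.2847

Per component, I: μ=8.3, E[X²]=77.19; II: μ=8.2, E[X²]=75.44.
E[X] = 0.833333·8.3 + 0.166667·8.2 = 8.28333.
E[X²] = 0.833333·77.19 + 0.166667·75.44 = 76.8983.
Var(X) = E[X²] − (E[X])² = 76.8983 − 68.6136 = 8.28472.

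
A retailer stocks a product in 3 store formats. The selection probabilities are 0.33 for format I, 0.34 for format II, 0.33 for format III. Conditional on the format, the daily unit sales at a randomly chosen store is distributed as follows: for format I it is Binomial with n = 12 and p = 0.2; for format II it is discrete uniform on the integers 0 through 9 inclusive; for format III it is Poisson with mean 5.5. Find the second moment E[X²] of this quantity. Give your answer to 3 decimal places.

24.022

For each component E[X²] = Var + (mean)², giving I: 7.68; II: 28.5; III: 35.75.
Overall E[X²] = 0.33·7.68 + 0.34·28.5 + 0.33·35.75 = 24.0219.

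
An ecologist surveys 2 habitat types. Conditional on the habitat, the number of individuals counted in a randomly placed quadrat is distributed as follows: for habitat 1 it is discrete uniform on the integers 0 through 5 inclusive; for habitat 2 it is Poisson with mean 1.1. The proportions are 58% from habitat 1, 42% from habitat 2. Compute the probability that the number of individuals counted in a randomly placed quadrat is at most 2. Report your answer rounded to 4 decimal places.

0.6682

Conditional on each habitat, P(X ≤ 2): 1: 0.5; 2: 0.900416.
By total probability, P(X ≤ 2) = 0.58·0.5 + 0.42·0.900416 = 0.668175.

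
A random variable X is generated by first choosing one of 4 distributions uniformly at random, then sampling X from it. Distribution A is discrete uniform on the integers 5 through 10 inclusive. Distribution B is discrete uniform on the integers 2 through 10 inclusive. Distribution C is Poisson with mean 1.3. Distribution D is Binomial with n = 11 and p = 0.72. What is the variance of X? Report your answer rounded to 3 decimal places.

Per component, A: μ=7.5, E[X²]=59.1667; B: μ=6, E[X²]=42.6667; C: μ=1.3, E[X²]=2.99; D: μ=7.92, E[X²]=64.944.
E[X] = 0.25·7.5 + 0.25·6 + 0.25·1.3 + 0.25·7.92 = 5.68.
E[X²] = 0.25·59.1667 + 0.25·42.6667 + 0.25·2.99 + 0.25·64.944 = 42.4418.
Var(X) = E[X²] − (E[X])² = 42.4418 − 32.2624 = 10.1794.

10.179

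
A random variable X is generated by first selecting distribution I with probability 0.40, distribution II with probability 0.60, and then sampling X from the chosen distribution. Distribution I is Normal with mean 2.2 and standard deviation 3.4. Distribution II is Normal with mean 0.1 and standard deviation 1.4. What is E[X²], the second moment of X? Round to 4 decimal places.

7.7420

For each component E[X²] = Var + (mean)², giving I: 16.4; II: 1.97.
Overall E[X²] = 0.4·16.4 + 0.6·1.97 = 7.742.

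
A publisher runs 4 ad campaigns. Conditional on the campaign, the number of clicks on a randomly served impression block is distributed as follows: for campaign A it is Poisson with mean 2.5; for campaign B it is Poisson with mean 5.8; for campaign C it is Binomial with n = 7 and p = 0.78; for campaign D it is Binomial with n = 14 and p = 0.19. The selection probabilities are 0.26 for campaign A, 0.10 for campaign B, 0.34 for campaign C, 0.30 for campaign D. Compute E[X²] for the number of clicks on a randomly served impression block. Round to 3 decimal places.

19.532

For each component E[X²] = Var + (mean)², giving A: 8.75; B: 39.44; C: 31.0128; D: 9.2302.
Overall E[X²] = 0.26·8.75 + 0.1·39.44 + 0.34·31.0128 + 0.3·9.2302 = 19.5324.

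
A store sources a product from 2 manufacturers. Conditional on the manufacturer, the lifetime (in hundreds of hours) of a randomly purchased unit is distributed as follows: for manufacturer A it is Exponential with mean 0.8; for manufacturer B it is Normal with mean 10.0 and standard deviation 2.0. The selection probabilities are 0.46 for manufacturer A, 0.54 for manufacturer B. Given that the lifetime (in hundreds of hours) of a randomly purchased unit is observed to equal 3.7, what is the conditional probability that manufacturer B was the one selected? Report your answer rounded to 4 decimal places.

0.1180

Likelihoods f(3.7 | ·): A: 0.0122546; B: 0.00139713.
Posterior ∝ prior × likelihood. Numerator for B: 0.54·0.00139713 = 0.00075445.
Normalizing constant: 0.46·0.0122546 + 0.54·0.00139713 = 0.00639155.
P(B | observation) = 0.00075445 / 0.00639155 = 0.118039.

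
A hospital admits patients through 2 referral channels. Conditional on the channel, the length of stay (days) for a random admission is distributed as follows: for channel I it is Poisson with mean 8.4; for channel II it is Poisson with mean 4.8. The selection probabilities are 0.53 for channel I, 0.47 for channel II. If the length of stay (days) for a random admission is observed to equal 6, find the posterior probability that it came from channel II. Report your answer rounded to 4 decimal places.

Likelihoods P(X=6 | ·): I: 0.109716; II: 0.139798.
Posterior ∝ prior × likelihood. Numerator for II: 0.47·0.139798 = 0.0657051.
Normalizing constant: 0.53·0.109716 + 0.47·0.139798 = 0.123855.
P(II | observation) = 0.0657051 / 0.123855 = 0.530502.

0.5305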